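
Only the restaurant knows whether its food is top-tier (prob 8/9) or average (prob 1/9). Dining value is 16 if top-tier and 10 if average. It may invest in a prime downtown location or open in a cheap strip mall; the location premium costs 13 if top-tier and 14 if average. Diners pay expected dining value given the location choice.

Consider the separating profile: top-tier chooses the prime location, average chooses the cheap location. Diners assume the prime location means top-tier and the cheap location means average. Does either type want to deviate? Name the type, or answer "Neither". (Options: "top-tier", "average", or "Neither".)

top-tier

The prime location pays 16; the cheap location pays 10.
top-tier: assigned the prime location, nets 16 − 13 = 3; deviating to the cheap location nets 10.
average: assigned the cheap location, nets 10; deviating to the prime location nets 16 − 14 = 2.
The top-tier type gains 7 by deviating.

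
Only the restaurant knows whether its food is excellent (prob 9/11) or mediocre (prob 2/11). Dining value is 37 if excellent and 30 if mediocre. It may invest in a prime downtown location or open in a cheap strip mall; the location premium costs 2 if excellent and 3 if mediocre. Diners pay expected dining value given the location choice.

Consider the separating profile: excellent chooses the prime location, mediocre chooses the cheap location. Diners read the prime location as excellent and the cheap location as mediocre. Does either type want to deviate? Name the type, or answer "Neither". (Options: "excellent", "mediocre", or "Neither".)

mediocre

The prime location pays 37; the cheap location pays 30.
excellent: assigned the prime location, nets 37 − 2 = 35; deviating to the cheap location nets 30.
mediocre: assigned the cheap location, nets 30; deviating to the prime location nets 37 − 3 = 34.
The mediocre type gains 4 by deviating.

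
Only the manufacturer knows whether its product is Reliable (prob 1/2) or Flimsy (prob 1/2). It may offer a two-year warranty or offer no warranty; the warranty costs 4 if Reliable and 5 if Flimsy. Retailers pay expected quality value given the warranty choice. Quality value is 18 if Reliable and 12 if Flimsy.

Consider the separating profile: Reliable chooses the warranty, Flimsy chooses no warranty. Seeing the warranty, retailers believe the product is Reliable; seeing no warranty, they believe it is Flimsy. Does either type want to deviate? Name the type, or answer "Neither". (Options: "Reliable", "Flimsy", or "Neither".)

Flimsy

The warranty pays 18; no warranty pays 12.
Reliable: assigned the warranty, nets 18 − 4 = 14; deviating to no warranty nets 12.
Flimsy: assigned no warranty, nets 12; deviating to the warranty nets 18 − 5 = 13.
The Flimsy type gains 1 by deviating.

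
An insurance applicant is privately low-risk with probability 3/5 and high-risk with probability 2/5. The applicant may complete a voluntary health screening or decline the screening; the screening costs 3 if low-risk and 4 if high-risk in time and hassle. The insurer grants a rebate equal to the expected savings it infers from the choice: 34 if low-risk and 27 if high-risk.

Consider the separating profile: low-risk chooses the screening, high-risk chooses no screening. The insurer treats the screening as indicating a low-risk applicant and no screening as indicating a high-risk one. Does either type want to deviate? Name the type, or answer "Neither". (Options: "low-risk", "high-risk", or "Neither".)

The screening pays 34; no screening pays 27.
low-risk: assigned the screening, nets 34 − 3 = 31; deviating to no screening nets 27.
high-risk: assigned no screening, nets 27; deviating to the screening nets 34 − 4 = 30.
The high-risk type gains 3 by deviating.

high-risk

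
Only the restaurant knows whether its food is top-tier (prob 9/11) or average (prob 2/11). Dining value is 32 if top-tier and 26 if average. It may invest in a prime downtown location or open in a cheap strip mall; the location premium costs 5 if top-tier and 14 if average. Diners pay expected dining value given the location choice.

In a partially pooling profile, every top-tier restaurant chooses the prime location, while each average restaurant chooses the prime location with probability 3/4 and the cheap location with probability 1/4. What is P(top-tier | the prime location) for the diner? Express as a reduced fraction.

P(the prime location) = (9/11)·1 + (2/11)·(3/4) = 21/22.
By Bayes' rule, P(top-tier | the prime location) = (9/11) / (21/22) = 6/7.

6/7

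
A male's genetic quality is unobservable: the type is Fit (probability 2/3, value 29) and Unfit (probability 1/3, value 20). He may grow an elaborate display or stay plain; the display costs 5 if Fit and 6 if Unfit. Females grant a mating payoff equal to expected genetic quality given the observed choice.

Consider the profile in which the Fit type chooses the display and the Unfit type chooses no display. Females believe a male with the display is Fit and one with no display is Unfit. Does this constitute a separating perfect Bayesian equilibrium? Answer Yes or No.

Under these beliefs, the display earns mating payoff 29 and no display earns mating payoff 20.
Fit: the display nets 29 − 5 = 24; no display nets 20. Fit prefers the display.
Unfit: the display nets 29 − 6 = 23; no display nets 20. Unfit would deviate to the display.
Unfit has a profitable deviation, so the profile is not an equilibrium.

No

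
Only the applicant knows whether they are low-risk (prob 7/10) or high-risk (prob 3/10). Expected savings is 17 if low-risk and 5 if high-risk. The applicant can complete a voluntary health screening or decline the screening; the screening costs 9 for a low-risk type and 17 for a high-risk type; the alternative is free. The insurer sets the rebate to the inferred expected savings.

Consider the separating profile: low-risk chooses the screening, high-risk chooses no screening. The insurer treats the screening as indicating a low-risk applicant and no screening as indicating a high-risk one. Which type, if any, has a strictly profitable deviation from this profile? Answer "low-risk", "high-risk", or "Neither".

Neither

The screening pays 17; no screening pays 5.
low-risk: assigned the screening, nets 17 − 9 = 8; deviating to no screening nets 5.
high-risk: assigned no screening, nets 5; deviating to the screening nets 17 − 17 = 0.
Both types strictly prefer their assigned action; no profitable deviation.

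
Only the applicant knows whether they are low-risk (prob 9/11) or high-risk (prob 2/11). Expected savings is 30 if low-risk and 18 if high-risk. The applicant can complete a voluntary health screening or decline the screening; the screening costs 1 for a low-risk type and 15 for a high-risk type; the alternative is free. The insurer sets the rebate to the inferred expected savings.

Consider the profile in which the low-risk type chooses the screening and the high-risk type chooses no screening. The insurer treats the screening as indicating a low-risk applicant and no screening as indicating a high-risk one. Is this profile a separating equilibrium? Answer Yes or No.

Under these beliefs, the screening earns rebate 30 and no screening earns rebate 18.
low-risk: the screening nets 30 − 1 = 29; no screening nets 18. low-risk prefers the screening.
high-risk: the screening nets 30 − 15 = 15; no screening nets 18. high-risk prefers no screening.
Neither type deviates, so the separating profile is an equilibrium.

Yes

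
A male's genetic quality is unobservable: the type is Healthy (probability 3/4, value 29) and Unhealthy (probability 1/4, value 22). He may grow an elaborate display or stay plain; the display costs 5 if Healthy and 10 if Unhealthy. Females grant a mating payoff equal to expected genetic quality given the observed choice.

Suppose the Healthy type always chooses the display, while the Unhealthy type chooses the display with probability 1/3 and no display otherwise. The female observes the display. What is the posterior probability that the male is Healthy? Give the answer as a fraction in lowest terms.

P(the display) = (3/4)·1 + (1/4)·(1/3) = 5/6.
By Bayes' rule, P(Healthy | the display) = (3/4) / (5/6) = 9/10.

9/10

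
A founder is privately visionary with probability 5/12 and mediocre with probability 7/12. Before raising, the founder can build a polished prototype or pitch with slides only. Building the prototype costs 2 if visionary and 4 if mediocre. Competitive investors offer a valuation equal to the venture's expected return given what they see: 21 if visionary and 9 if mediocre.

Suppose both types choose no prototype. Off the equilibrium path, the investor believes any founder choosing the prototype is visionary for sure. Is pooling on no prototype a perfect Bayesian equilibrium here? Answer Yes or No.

On path, the investor holds the prior and pays 5/12·21 + 7/12·9 = 14. Off path (the prototype), believing visionary, it pays 21.
visionary: no prototype nets 14; the prototype nets 21 − 2 = 19. visionary would deviate.
mediocre: no prototype nets 14; the prototype nets 21 − 4 = 17. mediocre would deviate.
A type deviates, so pooling fails.

No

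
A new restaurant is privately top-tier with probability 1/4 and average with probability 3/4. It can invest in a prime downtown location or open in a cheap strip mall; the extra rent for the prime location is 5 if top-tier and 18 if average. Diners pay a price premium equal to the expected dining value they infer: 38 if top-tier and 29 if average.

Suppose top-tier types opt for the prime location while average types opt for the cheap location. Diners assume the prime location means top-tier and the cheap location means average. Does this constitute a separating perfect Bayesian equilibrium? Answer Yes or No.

Yes

Under these beliefs, the prime location earns price premium 38 and the cheap location earns price premium 29.
top-tier: the prime location nets 38 − 5 = 33; the cheap location nets 29. top-tier prefers the prime location.
average: the prime location nets 38 − 18 = 20; the cheap location nets 29. average prefers the cheap location.
Neither type deviates, so the separating profile is an equilibrium.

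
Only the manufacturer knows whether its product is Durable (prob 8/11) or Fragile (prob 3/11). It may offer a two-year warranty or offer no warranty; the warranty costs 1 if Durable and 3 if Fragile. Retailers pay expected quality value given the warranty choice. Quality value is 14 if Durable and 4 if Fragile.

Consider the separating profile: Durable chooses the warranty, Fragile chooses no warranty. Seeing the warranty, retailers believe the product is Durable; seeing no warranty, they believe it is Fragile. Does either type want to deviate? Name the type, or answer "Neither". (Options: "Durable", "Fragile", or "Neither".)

The warranty pays 14; no warranty pays 4.
Durable: assigned the warranty, nets 14 − 1 = 13; deviating to no warranty nets 4.
Fragile: assigned no warranty, nets 4; deviating to the warranty nets 14 − 3 = 11.
The Fragile type gains 7 by deviating.

Fragile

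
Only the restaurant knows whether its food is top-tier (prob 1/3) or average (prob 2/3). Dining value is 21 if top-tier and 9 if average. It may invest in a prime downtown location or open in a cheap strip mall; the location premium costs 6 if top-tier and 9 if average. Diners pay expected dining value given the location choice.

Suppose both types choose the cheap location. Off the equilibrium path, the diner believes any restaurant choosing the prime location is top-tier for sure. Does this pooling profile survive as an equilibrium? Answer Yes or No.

On path, the diner holds the prior and pays 1/3·21 + 2/3·9 = 13. Off path (the prime location), believing top-tier, it pays 21.
top-tier: the cheap location nets 13; the prime location nets 21 − 6 = 15. top-tier would deviate.
average: the cheap location nets 13; the prime location nets 21 − 9 = 12. average stays.
A type deviates, so pooling fails.

No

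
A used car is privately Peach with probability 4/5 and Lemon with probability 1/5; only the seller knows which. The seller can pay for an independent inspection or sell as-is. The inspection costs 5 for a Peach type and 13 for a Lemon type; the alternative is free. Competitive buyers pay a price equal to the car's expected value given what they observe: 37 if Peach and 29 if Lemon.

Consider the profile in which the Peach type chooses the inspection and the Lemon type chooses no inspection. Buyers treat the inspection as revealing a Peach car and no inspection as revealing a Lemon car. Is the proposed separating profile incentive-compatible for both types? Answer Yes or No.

Under these beliefs, the inspection earns price 37 and no inspection earns price 29.
Peach: the inspection nets 37 − 5 = 32; no inspection nets 29. Peach prefers the inspection.
Lemon: the inspection nets 37 − 13 = 24; no inspection nets 29. Lemon prefers no inspection.
Neither type deviates, so the separating profile is an equilibrium.

Yes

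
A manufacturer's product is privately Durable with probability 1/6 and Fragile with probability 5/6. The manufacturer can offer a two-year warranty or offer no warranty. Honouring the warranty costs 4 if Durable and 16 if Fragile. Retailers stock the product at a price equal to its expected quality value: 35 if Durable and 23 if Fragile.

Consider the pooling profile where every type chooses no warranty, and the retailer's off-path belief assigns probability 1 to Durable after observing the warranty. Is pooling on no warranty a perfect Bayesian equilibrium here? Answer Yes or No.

On path, the retailer holds the prior and pays 1/6·35 + 5/6·23 = 25. Off path (the warranty), believing Durable, it pays 35.
Durable: no warranty nets 25; the warranty nets 35 − 4 = 31. Durable would deviate.
Fragile: no warranty nets 25; the warranty nets 35 − 16 = 19. Fragile stays.
A type deviates, so pooling fails.

No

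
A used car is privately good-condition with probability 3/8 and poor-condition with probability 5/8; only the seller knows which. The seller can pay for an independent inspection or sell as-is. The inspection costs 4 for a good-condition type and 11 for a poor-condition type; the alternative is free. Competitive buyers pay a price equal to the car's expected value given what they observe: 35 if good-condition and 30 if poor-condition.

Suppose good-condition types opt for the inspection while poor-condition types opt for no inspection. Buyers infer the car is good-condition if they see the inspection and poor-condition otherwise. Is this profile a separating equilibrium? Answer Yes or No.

Under these beliefs, the inspection earns price 35 and no inspection earns price 30.
good-condition: the inspection nets 35 − 4 = 31; no inspection nets 30. good-condition prefers the inspection.
poor-condition: the inspection nets 35 − 11 = 24; no inspection nets 30. poor-condition prefers no inspection.
Neither type deviates, so the separating profile is an equilibrium.

Yes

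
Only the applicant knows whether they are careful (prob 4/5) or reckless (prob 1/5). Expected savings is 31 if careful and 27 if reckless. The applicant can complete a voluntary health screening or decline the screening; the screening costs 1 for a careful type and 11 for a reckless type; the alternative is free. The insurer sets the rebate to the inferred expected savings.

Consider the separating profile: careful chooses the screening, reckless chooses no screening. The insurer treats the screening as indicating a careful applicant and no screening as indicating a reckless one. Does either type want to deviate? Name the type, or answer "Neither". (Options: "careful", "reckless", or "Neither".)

The screening pays 31; no screening pays 27.
careful: assigned the screening, nets 31 − 1 = 30; deviating to no screening nets 27.
reckless: assigned no screening, nets 27; deviating to the screening nets 31 − 11 = 20.
Both types strictly prefer their assigned action; no profitable deviation.

Neither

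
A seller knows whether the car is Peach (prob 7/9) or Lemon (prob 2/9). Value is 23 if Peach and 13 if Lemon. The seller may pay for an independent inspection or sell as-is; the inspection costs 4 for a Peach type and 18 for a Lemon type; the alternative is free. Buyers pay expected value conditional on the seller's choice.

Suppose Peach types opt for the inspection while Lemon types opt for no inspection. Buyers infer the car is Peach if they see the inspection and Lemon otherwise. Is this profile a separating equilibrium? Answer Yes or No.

Under these beliefs, the inspection earns price 23 and no inspection earns price 13.
Peach: the inspection nets 23 − 4 = 19; no inspection nets 13. Peach prefers the inspection.
Lemon: the inspection nets 23 − 18 = 5; no inspection nets 13. Lemon prefers no inspection.
Neither type deviates, so the separating profile is an equilibrium.

Yes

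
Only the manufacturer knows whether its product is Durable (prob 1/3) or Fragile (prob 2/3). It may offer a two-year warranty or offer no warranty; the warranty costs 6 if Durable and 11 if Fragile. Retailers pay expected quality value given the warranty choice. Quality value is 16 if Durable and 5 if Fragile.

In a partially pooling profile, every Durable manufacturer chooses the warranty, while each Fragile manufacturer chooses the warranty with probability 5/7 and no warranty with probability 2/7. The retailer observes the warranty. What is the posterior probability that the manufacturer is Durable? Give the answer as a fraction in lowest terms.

P(the warranty) = (1/3)·1 + (2/3)·(5/7) = 17/21.
By Bayes' rule, P(Durable | the warranty) = (1/3) / (17/21) = 7/17.

7/17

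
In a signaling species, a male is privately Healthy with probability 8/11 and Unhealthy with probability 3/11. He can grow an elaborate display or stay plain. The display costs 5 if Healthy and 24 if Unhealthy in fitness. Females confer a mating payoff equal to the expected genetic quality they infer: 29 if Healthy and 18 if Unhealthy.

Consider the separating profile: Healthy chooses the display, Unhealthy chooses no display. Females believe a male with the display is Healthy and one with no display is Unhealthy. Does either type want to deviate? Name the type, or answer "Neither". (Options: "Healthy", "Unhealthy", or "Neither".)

The display pays 29; no display pays 18.
Healthy: assigned the display, nets 29 − 5 = 24; deviating to no display nets 18.
Unhealthy: assigned no display, nets 18; deviating to the display nets 29 − 24 = 5.
Both types strictly prefer their assigned action; no profitable deviation.

Neither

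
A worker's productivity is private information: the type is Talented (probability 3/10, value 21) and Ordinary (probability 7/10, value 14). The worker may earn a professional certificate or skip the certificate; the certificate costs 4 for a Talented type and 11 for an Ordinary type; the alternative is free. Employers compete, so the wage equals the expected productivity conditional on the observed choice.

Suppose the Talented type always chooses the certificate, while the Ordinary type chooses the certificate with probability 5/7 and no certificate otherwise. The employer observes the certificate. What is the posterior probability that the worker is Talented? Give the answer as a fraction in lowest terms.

3/8

P(the certificate) = (3/10)·1 + (7/10)·(5/7) = 4/5.
By Bayes' rule, P(Talented | the certificate) = (3/10) / (4/5) = 3/8.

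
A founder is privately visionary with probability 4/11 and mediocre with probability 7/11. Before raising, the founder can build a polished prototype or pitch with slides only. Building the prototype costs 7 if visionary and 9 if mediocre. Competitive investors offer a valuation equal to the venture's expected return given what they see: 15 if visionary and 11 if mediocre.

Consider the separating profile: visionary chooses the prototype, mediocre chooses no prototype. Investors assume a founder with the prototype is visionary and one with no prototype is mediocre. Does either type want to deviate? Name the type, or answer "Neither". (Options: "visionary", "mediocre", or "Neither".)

visionary

The prototype pays 15; no prototype pays 11.
visionary: assigned the prototype, nets 15 − 7 = 8; deviating to no prototype nets 11.
mediocre: assigned no prototype, nets 11; deviating to the prototype nets 15 − 9 = 6.
The visionary type gains 3 by deviating.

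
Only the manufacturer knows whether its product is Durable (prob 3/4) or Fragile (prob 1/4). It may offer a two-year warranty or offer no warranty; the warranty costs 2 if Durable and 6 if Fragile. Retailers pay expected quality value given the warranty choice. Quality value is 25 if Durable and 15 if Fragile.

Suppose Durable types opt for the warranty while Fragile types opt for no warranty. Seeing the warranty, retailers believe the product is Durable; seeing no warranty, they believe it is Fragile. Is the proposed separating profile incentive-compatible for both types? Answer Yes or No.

No

Under these beliefs, the warranty earns price 25 and no warranty earns price 15.
Durable: the warranty nets 25 − 2 = 23; no warranty nets 15. Durable prefers the warranty.
Fragile: the warranty nets 25 − 6 = 19; no warranty nets 15. Fragile would deviate to the warranty.
Fragile has a profitable deviation, so the profile is not an equilibrium.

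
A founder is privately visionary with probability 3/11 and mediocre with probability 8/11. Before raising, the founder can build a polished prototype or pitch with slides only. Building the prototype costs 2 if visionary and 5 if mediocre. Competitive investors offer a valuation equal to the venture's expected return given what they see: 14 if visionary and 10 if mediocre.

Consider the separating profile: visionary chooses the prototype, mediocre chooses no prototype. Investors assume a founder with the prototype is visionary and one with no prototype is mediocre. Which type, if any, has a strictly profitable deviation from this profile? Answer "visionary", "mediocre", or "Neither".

The prototype pays 14; no prototype pays 10.
visionary: assigned the prototype, nets 14 − 2 = 12; deviating to no prototype nets 10.
mediocre: assigned no prototype, nets 10; deviating to the prototype nets 14 − 5 = 9.
Both types strictly prefer their assigned action; no profitable deviation.

Neither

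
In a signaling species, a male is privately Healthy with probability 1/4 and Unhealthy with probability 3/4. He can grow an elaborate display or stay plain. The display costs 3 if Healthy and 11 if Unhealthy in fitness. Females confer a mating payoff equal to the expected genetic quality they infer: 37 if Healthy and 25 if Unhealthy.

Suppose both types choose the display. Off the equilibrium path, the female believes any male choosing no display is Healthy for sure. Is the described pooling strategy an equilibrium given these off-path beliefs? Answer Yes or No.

No

On path, the female holds the prior and pays 1/4·37 + 3/4·25 = 28. Off path (no display), believing Healthy, it pays 37.
Healthy: the display nets 28 − 3 = 25; no display nets 37. Healthy would deviate.
Unhealthy: the display nets 28 − 11 = 17; no display nets 37. Unhealthy would deviate.
A type deviates, so pooling fails.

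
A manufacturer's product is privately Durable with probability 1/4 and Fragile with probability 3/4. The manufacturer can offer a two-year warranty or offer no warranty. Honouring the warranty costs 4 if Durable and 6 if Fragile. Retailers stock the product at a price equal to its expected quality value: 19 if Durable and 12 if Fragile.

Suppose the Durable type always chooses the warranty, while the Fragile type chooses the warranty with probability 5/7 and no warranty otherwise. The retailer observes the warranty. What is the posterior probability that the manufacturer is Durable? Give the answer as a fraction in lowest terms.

P(the warranty) = (1/4)·1 + (3/4)·(5/7) = 11/14.
By Bayes' rule, P(Durable | the warranty) = (1/4) / (11/14) = 7/22.

7/22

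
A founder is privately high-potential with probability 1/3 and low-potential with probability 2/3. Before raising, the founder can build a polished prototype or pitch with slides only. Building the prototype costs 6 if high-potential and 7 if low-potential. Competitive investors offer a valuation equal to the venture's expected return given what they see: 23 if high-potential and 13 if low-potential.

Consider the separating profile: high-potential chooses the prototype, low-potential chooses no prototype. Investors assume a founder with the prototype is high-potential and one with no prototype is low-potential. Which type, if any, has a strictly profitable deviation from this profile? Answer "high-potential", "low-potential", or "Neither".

low-potential

The prototype pays 23; no prototype pays 13.
high-potential: assigned the prototype, nets 23 − 6 = 17; deviating to no prototype nets 13.
low-potential: assigned no prototype, nets 13; deviating to the prototype nets 23 − 7 = 16.
The low-potential type gains 3 by deviating.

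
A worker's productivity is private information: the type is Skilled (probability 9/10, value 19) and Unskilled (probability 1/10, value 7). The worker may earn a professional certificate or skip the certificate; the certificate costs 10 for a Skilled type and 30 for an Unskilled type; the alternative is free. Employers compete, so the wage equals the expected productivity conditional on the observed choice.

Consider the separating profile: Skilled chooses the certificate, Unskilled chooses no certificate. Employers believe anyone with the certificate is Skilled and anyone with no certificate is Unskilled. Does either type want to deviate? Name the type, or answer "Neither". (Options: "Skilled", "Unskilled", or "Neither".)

The certificate pays 19; no certificate pays 7.
Skilled: assigned the certificate, nets 19 − 10 = 9; deviating to no certificate nets 7.
Unskilled: assigned no certificate, nets 7; deviating to the certificate nets 19 − 30 = -11.
Both types strictly prefer their assigned action; no profitable deviation.

Neither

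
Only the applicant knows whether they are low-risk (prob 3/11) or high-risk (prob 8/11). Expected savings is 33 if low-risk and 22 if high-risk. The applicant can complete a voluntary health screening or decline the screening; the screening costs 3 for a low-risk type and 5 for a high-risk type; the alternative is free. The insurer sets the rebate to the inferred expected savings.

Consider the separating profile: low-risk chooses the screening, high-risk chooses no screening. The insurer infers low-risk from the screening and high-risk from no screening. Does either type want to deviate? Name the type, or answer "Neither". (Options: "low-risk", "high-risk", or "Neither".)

The screening pays 33; no screening pays 22.
low-risk: assigned the screening, nets 33 − 3 = 30; deviating to no screening nets 22.
high-risk: assigned no screening, nets 22; deviating to the screening nets 33 − 5 = 28.
The high-risk type gains 6 by deviating.

high-risk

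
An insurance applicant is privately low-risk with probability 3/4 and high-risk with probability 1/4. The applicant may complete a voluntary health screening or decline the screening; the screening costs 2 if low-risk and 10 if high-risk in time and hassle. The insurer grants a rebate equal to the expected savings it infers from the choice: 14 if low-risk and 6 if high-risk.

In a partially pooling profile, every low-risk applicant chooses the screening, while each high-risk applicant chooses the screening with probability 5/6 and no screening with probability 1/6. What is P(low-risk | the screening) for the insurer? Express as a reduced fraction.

18/23

P(the screening) = (3/4)·1 + (1/4)·(5/6) = 23/24.
By Bayes' rule, P(low-risk | the screening) = (3/4) / (23/24) = 18/23.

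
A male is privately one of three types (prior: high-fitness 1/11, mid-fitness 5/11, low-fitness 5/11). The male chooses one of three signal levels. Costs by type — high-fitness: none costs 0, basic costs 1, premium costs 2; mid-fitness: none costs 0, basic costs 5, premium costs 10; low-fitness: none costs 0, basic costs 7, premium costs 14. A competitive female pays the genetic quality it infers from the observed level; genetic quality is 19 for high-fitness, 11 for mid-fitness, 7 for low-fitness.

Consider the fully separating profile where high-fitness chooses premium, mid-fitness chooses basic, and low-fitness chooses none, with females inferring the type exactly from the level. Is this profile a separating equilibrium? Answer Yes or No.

Separating mating payoffs: premium → 19, basic → 11, none → 7.
high-fitness (assigned premium): none: 7 − 0 = 7; basic: 11 − 1 = 10; premium: 19 − 2 = 17. high-fitness stays.
mid-fitness (assigned basic): none: 7 − 0 = 7; basic: 11 − 5 = 6; premium: 19 − 10 = 9. mid-fitness prefers premium.
low-fitness (assigned none): none: 7 − 0 = 7; basic: 11 − 7 = 4; premium: 19 − 14 = 5. low-fitness stays.
At least one type deviates; the separating profile fails.

No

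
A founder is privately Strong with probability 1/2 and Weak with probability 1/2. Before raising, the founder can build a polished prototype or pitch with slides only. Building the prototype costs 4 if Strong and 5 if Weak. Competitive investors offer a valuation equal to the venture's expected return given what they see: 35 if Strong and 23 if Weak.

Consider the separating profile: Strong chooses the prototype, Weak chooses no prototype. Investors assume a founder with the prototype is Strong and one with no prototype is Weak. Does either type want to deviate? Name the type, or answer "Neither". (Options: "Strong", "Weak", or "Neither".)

The prototype pays 35; no prototype pays 23.
Strong: assigned the prototype, nets 35 − 4 = 31; deviating to no prototype nets 23.
Weak: assigned no prototype, nets 23; deviating to the prototype nets 35 − 5 = 30.
The Weak type gains 7 by deviating.

Weak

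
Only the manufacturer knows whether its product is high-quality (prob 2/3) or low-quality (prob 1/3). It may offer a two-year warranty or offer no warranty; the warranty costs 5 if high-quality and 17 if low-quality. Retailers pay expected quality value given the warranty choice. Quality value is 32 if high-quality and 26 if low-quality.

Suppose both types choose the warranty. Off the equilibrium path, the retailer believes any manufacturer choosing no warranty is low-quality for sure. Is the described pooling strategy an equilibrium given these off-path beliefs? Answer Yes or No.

No

On path, the retailer holds the prior and pays 2/3·32 + 1/3·26 = 30. Off path (no warranty), believing low-quality, it pays 26.
high-quality: the warranty nets 30 − 5 = 25; no warranty nets 26. high-quality would deviate.
low-quality: the warranty nets 30 − 17 = 13; no warranty nets 26. low-quality would deviate.
A type deviates, so pooling fails.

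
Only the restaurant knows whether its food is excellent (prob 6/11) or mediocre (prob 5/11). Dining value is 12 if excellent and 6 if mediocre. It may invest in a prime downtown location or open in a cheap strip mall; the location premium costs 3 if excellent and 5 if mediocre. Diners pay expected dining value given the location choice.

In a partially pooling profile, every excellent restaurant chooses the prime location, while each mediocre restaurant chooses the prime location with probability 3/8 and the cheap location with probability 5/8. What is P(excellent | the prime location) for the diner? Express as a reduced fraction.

P(the prime location) = (6/11)·1 + (5/11)·(3/8) = 63/88.
By Bayes' rule, P(excellent | the prime location) = (6/11) / (63/88) = 16/21.

16/21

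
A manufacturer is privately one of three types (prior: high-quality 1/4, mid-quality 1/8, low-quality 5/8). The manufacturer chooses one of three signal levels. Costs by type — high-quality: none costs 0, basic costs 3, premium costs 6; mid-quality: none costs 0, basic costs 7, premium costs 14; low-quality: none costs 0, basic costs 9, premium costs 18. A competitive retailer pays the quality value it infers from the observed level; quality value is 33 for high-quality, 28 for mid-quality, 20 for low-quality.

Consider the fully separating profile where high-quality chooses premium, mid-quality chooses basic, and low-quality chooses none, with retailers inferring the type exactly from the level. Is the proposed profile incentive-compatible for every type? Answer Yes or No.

Yes

Separating prices: premium → 33, basic → 28, none → 20.
high-quality (assigned premium): none: 20 − 0 = 20; basic: 28 − 3 = 25; premium: 33 − 6 = 27. high-quality stays.
mid-quality (assigned basic): none: 20 − 0 = 20; basic: 28 − 7 = 21; premium: 33 − 14 = 19. mid-quality stays.
low-quality (assigned none): none: 20 − 0 = 20; basic: 28 − 9 = 19; premium: 33 − 18 = 15. low-quality stays.
Every type prefers its assigned level; separation holds.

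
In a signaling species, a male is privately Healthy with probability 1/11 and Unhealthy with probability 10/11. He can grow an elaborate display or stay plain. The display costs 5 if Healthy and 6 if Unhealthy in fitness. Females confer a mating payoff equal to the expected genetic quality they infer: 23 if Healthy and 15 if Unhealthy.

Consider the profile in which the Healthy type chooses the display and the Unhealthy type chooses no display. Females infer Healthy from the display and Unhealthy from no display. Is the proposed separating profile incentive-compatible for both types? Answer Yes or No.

Under these beliefs, the display earns mating payoff 23 and no display earns mating payoff 15.
Healthy: the display nets 23 − 5 = 18; no display nets 15. Healthy prefers the display.
Unhealthy: the display nets 23 − 6 = 17; no display nets 15. Unhealthy would deviate to the display.
Unhealthy has a profitable deviation, so the profile is not an equilibrium.

No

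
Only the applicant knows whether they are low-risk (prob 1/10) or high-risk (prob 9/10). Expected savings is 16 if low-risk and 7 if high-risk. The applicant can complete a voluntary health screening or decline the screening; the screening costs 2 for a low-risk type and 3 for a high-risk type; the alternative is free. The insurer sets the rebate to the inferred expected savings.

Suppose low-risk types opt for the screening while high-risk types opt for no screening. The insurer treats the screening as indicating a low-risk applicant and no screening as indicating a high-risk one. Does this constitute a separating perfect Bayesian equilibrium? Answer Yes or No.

Under these beliefs, the screening earns rebate 16 and no screening earns rebate 7.
low-risk: the screening nets 16 − 2 = 14; no screening nets 7. low-risk prefers the screening.
high-risk: the screening nets 16 − 3 = 13; no screening nets 7. high-risk would deviate to the screening.
high-risk has a profitable deviation, so the profile is not an equilibrium.

No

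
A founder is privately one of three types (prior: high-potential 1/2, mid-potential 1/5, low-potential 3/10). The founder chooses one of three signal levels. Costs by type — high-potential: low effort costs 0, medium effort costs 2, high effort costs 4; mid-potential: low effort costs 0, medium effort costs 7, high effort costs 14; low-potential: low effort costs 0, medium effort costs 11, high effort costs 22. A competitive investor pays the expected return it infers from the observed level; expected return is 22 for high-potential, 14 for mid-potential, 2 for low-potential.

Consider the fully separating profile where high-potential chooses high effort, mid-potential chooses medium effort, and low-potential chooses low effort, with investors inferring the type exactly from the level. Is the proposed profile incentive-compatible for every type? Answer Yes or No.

Separating valuations: high effort → 22, medium effort → 14, low effort → 2.
high-potential (assigned high effort): low effort: 2 − 0 = 2; medium effort: 14 − 2 = 12; high effort: 22 − 4 = 18. high-potential stays.
mid-potential (assigned medium effort): low effort: 2 − 0 = 2; medium effort: 14 − 7 = 7; high effort: 22 − 14 = 8. mid-potential prefers high effort.
low-potential (assigned low effort): low effort: 2 − 0 = 2; medium effort: 14 − 11 = 3; high effort: 22 − 22 = 0. low-potential prefers medium effort.
At least one type deviates; the separating profile fails.

No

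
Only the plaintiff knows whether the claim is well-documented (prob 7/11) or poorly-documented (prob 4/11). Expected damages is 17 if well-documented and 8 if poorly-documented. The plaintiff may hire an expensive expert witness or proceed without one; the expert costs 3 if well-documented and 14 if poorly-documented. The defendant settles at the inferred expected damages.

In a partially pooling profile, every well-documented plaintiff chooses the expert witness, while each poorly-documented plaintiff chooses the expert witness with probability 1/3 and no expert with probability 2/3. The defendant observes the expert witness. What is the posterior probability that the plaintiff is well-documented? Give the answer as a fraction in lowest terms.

21/25

P(the expert witness) = (7/11)·1 + (4/11)·(1/3) = 25/33.
By Bayes' rule, P(well-documented | the expert witness) = (7/11) / (25/33) = 21/25.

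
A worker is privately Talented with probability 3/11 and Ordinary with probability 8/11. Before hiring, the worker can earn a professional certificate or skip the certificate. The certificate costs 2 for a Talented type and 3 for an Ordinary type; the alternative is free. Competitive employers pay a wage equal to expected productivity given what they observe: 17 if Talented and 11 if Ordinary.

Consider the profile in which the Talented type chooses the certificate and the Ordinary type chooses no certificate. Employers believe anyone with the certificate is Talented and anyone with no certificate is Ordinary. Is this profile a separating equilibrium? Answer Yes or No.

No

Under these beliefs, the certificate earns wage 17 and no certificate earns wage 11.
Talented: the certificate nets 17 − 2 = 15; no certificate nets 11. Talented prefers the certificate.
Ordinary: the certificate nets 17 − 3 = 14; no certificate nets 11. Ordinary would deviate to the certificate.
Ordinary has a profitable deviation, so the profile is not an equilibrium.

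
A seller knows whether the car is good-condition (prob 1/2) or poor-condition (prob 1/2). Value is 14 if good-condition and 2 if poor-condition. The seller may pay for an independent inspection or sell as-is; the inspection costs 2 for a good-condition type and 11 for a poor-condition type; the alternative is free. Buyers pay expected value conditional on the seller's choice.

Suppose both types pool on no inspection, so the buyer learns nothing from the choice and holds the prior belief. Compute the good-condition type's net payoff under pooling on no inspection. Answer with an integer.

Pooled price = 1/2·14 + 1/2·2 = 8.
good-condition pays no cost for no inspection, so net payoff = 8.

8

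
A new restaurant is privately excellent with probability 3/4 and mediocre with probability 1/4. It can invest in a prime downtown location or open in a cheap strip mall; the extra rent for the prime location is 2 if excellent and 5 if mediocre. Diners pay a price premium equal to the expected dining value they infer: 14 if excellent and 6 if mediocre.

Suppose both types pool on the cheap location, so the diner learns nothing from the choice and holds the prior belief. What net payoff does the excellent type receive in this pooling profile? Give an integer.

Pooled price premium = 3/4·14 + 1/4·6 = 12.
excellent pays no cost for the cheap location, so net payoff = 12.

12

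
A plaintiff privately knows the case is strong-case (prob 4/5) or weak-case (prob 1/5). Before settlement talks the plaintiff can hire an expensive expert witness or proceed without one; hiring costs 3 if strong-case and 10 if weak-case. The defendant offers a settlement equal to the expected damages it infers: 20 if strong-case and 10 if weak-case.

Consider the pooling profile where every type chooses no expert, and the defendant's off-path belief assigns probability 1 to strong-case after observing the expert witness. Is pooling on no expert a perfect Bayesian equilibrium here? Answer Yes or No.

Yes

On path, the defendant holds the prior and pays 4/5·20 + 1/5·10 = 18. Off path (the expert witness), believing strong-case, it pays 20.
strong-case: no expert nets 18; the expert witness nets 20 − 3 = 17. strong-case stays.
weak-case: no expert nets 18; the expert witness nets 20 − 10 = 10. weak-case stays.
No type deviates, so pooling is sustained.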